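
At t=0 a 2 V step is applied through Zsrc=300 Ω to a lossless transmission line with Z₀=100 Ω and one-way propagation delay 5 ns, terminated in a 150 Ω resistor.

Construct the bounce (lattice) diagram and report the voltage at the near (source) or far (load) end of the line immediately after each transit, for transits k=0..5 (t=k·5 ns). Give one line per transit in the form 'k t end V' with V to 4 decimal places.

Γ_L=0.200000, Γ_S=0.500000; launch V₁=2·100/400=0.500000
k=0 src: V=0.5000
k=1 load: inc=0.500000, refl=0.500000·0.200000=0.1000; V=0.000000+0.500000+0.100000=0.6000
k=2 src: inc=0.100000, refl=0.100000·0.500000=0.0500; V=0.500000+0.100000+0.050000=0.6500
k=3 load: inc=0.050000, refl=0.050000·0.200000=0.0100; V=0.600000+0.050000+0.010000=0.6600
k=4 src: inc=0.010000, refl=0.010000·0.500000=0.0050; V=0.650000+0.010000+0.005000=0.6650
k=5 load: inc=0.005000, refl=0.005000·0.200000=0.0010; V=0.660000+0.005000+0.001000=0.6660

0 0 source 0.5000
1 5 load 0.6000
2 10 source 0.6500
3 15 load 0.6600
4 20 source 0.6650
5 25 load 0.6660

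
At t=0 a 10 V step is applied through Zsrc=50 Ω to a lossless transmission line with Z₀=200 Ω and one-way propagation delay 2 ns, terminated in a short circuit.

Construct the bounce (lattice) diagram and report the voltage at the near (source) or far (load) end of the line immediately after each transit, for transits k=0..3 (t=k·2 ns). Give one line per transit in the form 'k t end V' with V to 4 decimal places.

0 0 source 8.0000
1 2 load 0.0000
2 4 source 4.8000
3 6 load 0.0000

Γ_L=-1.000000, Γ_S=-0.600000; launch V₁=10·200/250=8.000000
k=0 src: V=8.0000
k=1 load: inc=8.000000, refl=8.000000·-1.000000=-8.0000; V=0.000000+8.000000+-8.000000=0.0000
k=2 src: inc=-8.000000, refl=-8.000000·-0.600000=4.8000; V=8.000000+-8.000000+4.800000=4.8000
k=3 load: inc=4.800000, refl=4.800000·-1.000000=-4.8000; V=0.000000+4.800000+-4.800000=0.0000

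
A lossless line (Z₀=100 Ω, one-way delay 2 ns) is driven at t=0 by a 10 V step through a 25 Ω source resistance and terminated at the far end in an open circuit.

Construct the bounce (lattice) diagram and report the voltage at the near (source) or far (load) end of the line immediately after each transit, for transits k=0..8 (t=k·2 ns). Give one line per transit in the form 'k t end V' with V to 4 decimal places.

Γ_L=1.000000, Γ_S=-0.600000; launch V₁=10·100/125=8.000000
k=0 src: V=8.0000
k=1 load: inc=8.000000, refl=8.000000·1.000000=8.0000; V=0.000000+8.000000+8.000000=16.0000
k=2 src: inc=8.000000, refl=8.000000·-0.600000=-4.8000; V=8.000000+8.000000+-4.800000=11.2000
k=3 load: inc=-4.800000, refl=-4.800000·1.000000=-4.8000; V=16.000000+-4.800000+-4.800000=6.4000
k=4 src: inc=-4.800000, refl=-4.800000·-0.600000=2.8800; V=11.200000+-4.800000+2.880000=9.2800
k=5 load: inc=2.880000, refl=2.880000·1.000000=2.8800; V=6.400000+2.880000+2.880000=12.1600
k=6 src: inc=2.880000, refl=2.880000·-0.600000=-1.7280; V=9.280000+2.880000+-1.728000=10.4320
k=7 load: inc=-1.728000, refl=-1.728000·1.000000=-1.7280; V=12.160000+-1.728000+-1.728000=8.7040
k=8 src: inc=-1.728000, refl=-1.728000·-0.600000=1.0368; V=10.432000+-1.728000+1.036800=9.7408

0 0 source 8.0000
1 2 load 16.0000
2 4 source 11.2000
3 6 load 6.4000
4 8 source 9.2800
5 10 load 12.1600
6 12 source 10.4320
7 14 load 8.7040
8 16 source 9.7408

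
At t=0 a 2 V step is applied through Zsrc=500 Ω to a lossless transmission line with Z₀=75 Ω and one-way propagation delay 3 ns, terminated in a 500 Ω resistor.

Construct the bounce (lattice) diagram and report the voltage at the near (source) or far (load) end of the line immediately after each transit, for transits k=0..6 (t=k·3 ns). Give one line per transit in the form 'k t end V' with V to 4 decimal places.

0 0 source 0.2609
1 3 load 0.4537
2 6 source 0.5962
3 9 load 0.7015
4 12 source 0.7794
5 15 load 0.8369
6 18 source 0.8795

Γ_L=0.739130, Γ_S=0.739130; launch V₁=2·75/575=0.260870
k=0 src: V=0.2609
k=1 load: inc=0.260870, refl=0.260870·0.739130=0.1928; V=0.000000+0.260870+0.192817=0.4537
k=2 src: inc=0.192817, refl=0.192817·0.739130=0.1425; V=0.260870+0.192817+0.142517=0.5962
k=3 load: inc=0.142517, refl=0.142517·0.739130=0.1053; V=0.453686+0.142517+0.105338=0.7015
k=4 src: inc=0.105338, refl=0.105338·0.739130=0.0779; V=0.596203+0.105338+0.077859=0.7794
k=5 load: inc=0.077859, refl=0.077859·0.739130=0.0575; V=0.701541+0.077859+0.057548=0.8369
k=6 src: inc=0.057548, refl=0.057548·0.739130=0.0425; V=0.779400+0.057548+0.042535=0.8795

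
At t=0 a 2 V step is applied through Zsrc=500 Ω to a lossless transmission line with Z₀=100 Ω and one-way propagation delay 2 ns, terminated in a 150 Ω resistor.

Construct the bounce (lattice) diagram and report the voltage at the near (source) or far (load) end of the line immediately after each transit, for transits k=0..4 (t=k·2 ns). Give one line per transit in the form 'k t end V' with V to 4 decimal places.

0 0 source 0.3333
1 2 load 0.4000
2 4 source 0.4444
3 6 load 0.4533
4 8 source 0.4593

Γ_L=0.200000, Γ_S=0.666667; launch V₁=2·100/600=0.333333
k=0 src: V=0.3333
k=1 load: inc=0.333333, refl=0.333333·0.200000=0.0667; V=0.000000+0.333333+0.066667=0.4000
k=2 src: inc=0.066667, refl=0.066667·0.666667=0.0444; V=0.333333+0.066667+0.044444=0.4444
k=3 load: inc=0.044444, refl=0.044444·0.200000=0.0089; V=0.400000+0.044444+0.008889=0.4533
k=4 src: inc=0.008889, refl=0.008889·0.666667=0.0059; V=0.444444+0.008889+0.005926=0.4593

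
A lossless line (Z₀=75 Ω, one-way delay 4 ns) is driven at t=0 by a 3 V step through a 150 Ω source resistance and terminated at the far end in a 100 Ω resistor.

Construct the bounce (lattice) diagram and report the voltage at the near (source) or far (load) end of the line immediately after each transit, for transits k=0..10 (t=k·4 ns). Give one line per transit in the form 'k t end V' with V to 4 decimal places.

0 0 source 1.0000
1 4 load 1.1429
2 8 source 1.1905
3 12 load 1.1973
4 16 source 1.1995
5 20 load 1.1999
6 24 source 1.2000
7 28 load 1.2000
8 32 source 1.2000
9 36 load 1.2000
10 40 source 1.2000

Γ_L=0.142857, Γ_S=0.333333; launch V₁=3·75/225=1.000000
k=0 src: V=1.0000
k=1 load: inc=1.000000, refl=1.000000·0.142857=0.1429; V=0.000000+1.000000+0.142857=1.1429
k=2 src: inc=0.142857, refl=0.142857·0.333333=0.0476; V=1.000000+0.142857+0.047619=1.1905
k=3 load: inc=0.047619, refl=0.047619·0.142857=0.0068; V=1.142857+0.047619+0.006803=1.1973
k=4 src: inc=0.006803, refl=0.006803·0.333333=0.0023; V=1.190476+0.006803+0.002268=1.1995
k=5 load: inc=0.002268, refl=0.002268·0.142857=0.0003; V=1.197279+0.002268+0.000324=1.1999
k=6 src: inc=0.000324, refl=0.000324·0.333333=0.0001; V=1.199546+0.000324+0.000108=1.2000
k=7 load: inc=0.000108, refl=0.000108·0.142857=0.0000; V=1.199870+0.000108+0.000015=1.2000
k=8 src: inc=0.000015, refl=0.000015·0.333333=0.0000; V=1.199978+0.000015+0.000005=1.2000
k=9 load: inc=0.000005, refl=0.000005·0.142857=0.0000; V=1.199994+0.000005+0.000001=1.2000
k=10 src: inc=0.000001, refl=0.000001·0.333333=0.0000; V=1.199999+0.000001+0.000000=1.2000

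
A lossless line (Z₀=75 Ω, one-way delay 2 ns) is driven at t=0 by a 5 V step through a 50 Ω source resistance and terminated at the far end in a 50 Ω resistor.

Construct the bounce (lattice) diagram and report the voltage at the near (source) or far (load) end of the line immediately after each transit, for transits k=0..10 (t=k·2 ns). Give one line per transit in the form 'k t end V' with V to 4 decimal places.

Γ_L=-0.200000, Γ_S=-0.200000; launch V₁=5·75/125=3.000000
k=0 src: V=3.0000
k=1 load: inc=3.000000, refl=3.000000·-0.200000=-0.6000; V=0.000000+3.000000+-0.600000=2.4000
k=2 src: inc=-0.600000, refl=-0.600000·-0.200000=0.1200; V=3.000000+-0.600000+0.120000=2.5200
k=3 load: inc=0.120000, refl=0.120000·-0.200000=-0.0240; V=2.400000+0.120000+-0.024000=2.4960
k=4 src: inc=-0.024000, refl=-0.024000·-0.200000=0.0048; V=2.520000+-0.024000+0.004800=2.5008
k=5 load: inc=0.004800, refl=0.004800·-0.200000=-0.0010; V=2.496000+0.004800+-0.000960=2.4998
k=6 src: inc=-0.000960, refl=-0.000960·-0.200000=0.0002; V=2.500800+-0.000960+0.000192=2.5000
k=7 load: inc=0.000192, refl=0.000192·-0.200000=-0.0000; V=2.499840+0.000192+-0.000038=2.5000
k=8 src: inc=-0.000038, refl=-0.000038·-0.200000=0.0000; V=2.500032+-0.000038+0.000008=2.5000
k=9 load: inc=0.000008, refl=0.000008·-0.200000=-0.0000; V=2.499994+0.000008+-0.000002=2.5000
k=10 src: inc=-0.000002, refl=-0.000002·-0.200000=0.0000; V=2.500001+-0.000002+0.000000=2.5000

0 0 source 3.0000
1 2 load 2.4000
2 4 source 2.5200
3 6 load 2.4960
4 8 source 2.5008
5 10 load 2.4998
6 12 source 2.5000
7 14 load 2.5000
8 16 source 2.5000
9 18 load 2.5000
10 20 source 2.5000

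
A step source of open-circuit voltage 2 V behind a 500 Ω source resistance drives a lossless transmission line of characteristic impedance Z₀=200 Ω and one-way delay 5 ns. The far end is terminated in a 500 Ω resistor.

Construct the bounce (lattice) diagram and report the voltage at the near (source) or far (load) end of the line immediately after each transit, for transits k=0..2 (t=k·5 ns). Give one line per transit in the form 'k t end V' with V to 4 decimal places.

0 0 source 0.5714
1 5 load 0.8163
2 10 source 0.9213

Γ_L=0.428571, Γ_S=0.428571; launch V₁=2·200/700=0.571429
k=0 src: V=0.5714
k=1 load: inc=0.571429, refl=0.571429·0.428571=0.2449; V=0.000000+0.571429+0.244898=0.8163
k=2 src: inc=0.244898, refl=0.244898·0.428571=0.1050; V=0.571429+0.244898+0.104956=0.9213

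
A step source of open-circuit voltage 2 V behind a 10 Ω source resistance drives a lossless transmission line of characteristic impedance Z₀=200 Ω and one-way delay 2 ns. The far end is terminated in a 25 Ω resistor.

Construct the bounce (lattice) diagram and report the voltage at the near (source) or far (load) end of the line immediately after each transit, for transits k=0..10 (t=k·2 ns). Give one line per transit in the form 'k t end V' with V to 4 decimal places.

0 0 source 1.9048
1 2 load 0.4233
2 4 source 1.7637
3 6 load 0.7211
4 8 source 1.6644
5 10 load 0.9308
6 12 source 1.5945
7 14 load 1.0783
8 16 source 1.5453
9 18 load 1.1821
10 20 source 1.5107

Γ_L=-0.777778, Γ_S=-0.904762; launch V₁=2·200/210=1.904762
k=0 src: V=1.9048
k=1 load: inc=1.904762, refl=1.904762·-0.777778=-1.4815; V=0.000000+1.904762+-1.481481=0.4233
k=2 src: inc=-1.481481, refl=-1.481481·-0.904762=1.3404; V=1.904762+-1.481481+1.340388=1.7637
k=3 load: inc=1.340388, refl=1.340388·-0.777778=-1.0425; V=0.423280+1.340388+-1.042524=0.7211
k=4 src: inc=-1.042524, refl=-1.042524·-0.904762=0.9432; V=1.763668+-1.042524+0.943236=1.6644
k=5 load: inc=0.943236, refl=0.943236·-0.777778=-0.7336; V=0.721144+0.943236+-0.733628=0.9308
k=6 src: inc=-0.733628, refl=-0.733628·-0.904762=0.6638; V=1.664380+-0.733628+0.663759=1.5945
k=7 load: inc=0.663759, refl=0.663759·-0.777778=-0.5163; V=0.930752+0.663759+-0.516257=1.0783
k=8 src: inc=-0.516257, refl=-0.516257·-0.904762=0.4671; V=1.594511+-0.516257+0.467089=1.5453
k=9 load: inc=0.467089, refl=0.467089·-0.777778=-0.3633; V=1.078254+0.467089+-0.363292=1.1821
k=10 src: inc=-0.363292, refl=-0.363292·-0.904762=0.3287; V=1.545344+-0.363292+0.328693=1.5107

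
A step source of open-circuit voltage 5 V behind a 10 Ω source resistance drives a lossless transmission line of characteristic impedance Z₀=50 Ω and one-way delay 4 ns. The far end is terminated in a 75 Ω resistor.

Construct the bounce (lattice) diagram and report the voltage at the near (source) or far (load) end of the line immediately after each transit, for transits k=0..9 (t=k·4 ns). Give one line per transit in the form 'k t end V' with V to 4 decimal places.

0 0 source 4.1667
1 4 load 5.0000
2 8 source 4.4444
3 12 load 4.3333
4 16 source 4.4074
5 20 load 4.4222
6 24 source 4.4123
7 28 load 4.4104
8 32 source 4.4117
9 36 load 4.4120

Γ_L=0.200000, Γ_S=-0.666667; launch V₁=5·50/60=4.166667
k=0 src: V=4.1667
k=1 load: inc=4.166667, refl=4.166667·0.200000=0.8333; V=0.000000+4.166667+0.833333=5.0000
k=2 src: inc=0.833333, refl=0.833333·-0.666667=-0.5556; V=4.166667+0.833333+-0.555556=4.4444
k=3 load: inc=-0.555556, refl=-0.555556·0.200000=-0.1111; V=5.000000+-0.555556+-0.111111=4.3333
k=4 src: inc=-0.111111, refl=-0.111111·-0.666667=0.0741; V=4.444444+-0.111111+0.074074=4.4074
k=5 load: inc=0.074074, refl=0.074074·0.200000=0.0148; V=4.333333+0.074074+0.014815=4.4222
k=6 src: inc=0.014815, refl=0.014815·-0.666667=-0.0099; V=4.407407+0.014815+-0.009877=4.4123
k=7 load: inc=-0.009877, refl=-0.009877·0.200000=-0.0020; V=4.422222+-0.009877+-0.001975=4.4104
k=8 src: inc=-0.001975, refl=-0.001975·-0.666667=0.0013; V=4.412346+-0.001975+0.001317=4.4117
k=9 load: inc=0.001317, refl=0.001317·0.200000=0.0003; V=4.410370+0.001317+0.000263=4.4120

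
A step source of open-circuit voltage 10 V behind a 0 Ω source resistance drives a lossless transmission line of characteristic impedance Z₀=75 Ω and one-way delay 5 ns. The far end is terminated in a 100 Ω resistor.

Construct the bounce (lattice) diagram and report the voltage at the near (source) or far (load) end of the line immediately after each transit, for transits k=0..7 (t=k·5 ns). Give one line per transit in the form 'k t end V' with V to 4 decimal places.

0 0 source 10.0000
1 5 load 11.4286
2 10 source 10.0000
3 15 load 9.7959
4 20 source 10.0000
5 25 load 10.0292
6 30 source 10.0000
7 35 load 9.9958

Γ_L=0.142857, Γ_S=-1.000000; launch V₁=10·75/75=10.000000
k=0 src: V=10.0000
k=1 load: inc=10.000000, refl=10.000000·0.142857=1.4286; V=0.000000+10.000000+1.428571=11.4286
k=2 src: inc=1.428571, refl=1.428571·-1.000000=-1.4286; V=10.000000+1.428571+-1.428571=10.0000
k=3 load: inc=-1.428571, refl=-1.428571·0.142857=-0.2041; V=11.428571+-1.428571+-0.204082=9.7959
k=4 src: inc=-0.204082, refl=-0.204082·-1.000000=0.2041; V=10.000000+-0.204082+0.204082=10.0000
k=5 load: inc=0.204082, refl=0.204082·0.142857=0.0292; V=9.795918+0.204082+0.029155=10.0292
k=6 src: inc=0.029155, refl=0.029155·-1.000000=-0.0292; V=10.000000+0.029155+-0.029155=10.0000
k=7 load: inc=-0.029155, refl=-0.029155·0.142857=-0.0042; V=10.029155+-0.029155+-0.004165=9.9958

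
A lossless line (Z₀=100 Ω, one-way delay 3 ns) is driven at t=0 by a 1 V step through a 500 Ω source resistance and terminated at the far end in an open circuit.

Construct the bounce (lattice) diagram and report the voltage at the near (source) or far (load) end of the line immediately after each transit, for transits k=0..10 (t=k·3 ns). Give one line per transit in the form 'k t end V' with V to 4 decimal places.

Γ_L=1.000000, Γ_S=0.666667; launch V₁=1·100/600=0.166667
k=0 src: V=0.1667
k=1 load: inc=0.166667, refl=0.166667·1.000000=0.1667; V=0.000000+0.166667+0.166667=0.3333
k=2 src: inc=0.166667, refl=0.166667·0.666667=0.1111; V=0.166667+0.166667+0.111111=0.4444
k=3 load: inc=0.111111, refl=0.111111·1.000000=0.1111; V=0.333333+0.111111+0.111111=0.5556
k=4 src: inc=0.111111, refl=0.111111·0.666667=0.0741; V=0.444444+0.111111+0.074074=0.6296
k=5 load: inc=0.074074, refl=0.074074·1.000000=0.0741; V=0.555556+0.074074+0.074074=0.7037
k=6 src: inc=0.074074, refl=0.074074·0.666667=0.0494; V=0.629630+0.074074+0.049383=0.7531
k=7 load: inc=0.049383, refl=0.049383·1.000000=0.0494; V=0.703704+0.049383+0.049383=0.8025
k=8 src: inc=0.049383, refl=0.049383·0.666667=0.0329; V=0.753086+0.049383+0.032922=0.8354
k=9 load: inc=0.032922, refl=0.032922·1.000000=0.0329; V=0.802469+0.032922+0.032922=0.8683
k=10 src: inc=0.032922, refl=0.032922·0.666667=0.0219; V=0.835391+0.032922+0.021948=0.8903

0 0 source 0.1667
1 3 load 0.3333
2 6 source 0.4444
3 9 load 0.5556
4 12 source 0.6296
5 15 load 0.7037
6 18 source 0.7531
7 21 load 0.8025
8 24 source 0.8354
9 27 load 0.8683
10 30 source 0.8903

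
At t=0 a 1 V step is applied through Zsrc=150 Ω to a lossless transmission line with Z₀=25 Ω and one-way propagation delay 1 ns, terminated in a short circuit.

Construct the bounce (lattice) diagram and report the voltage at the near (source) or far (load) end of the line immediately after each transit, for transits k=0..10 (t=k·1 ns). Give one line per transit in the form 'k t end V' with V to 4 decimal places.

0 0 source 0.1429
1 1 load 0.0000
2 2 source -0.1020
3 3 load 0.0000
4 4 source 0.0729
5 5 load 0.0000
6 6 source -0.0521
7 7 load 0.0000
8 8 source 0.0372
9 9 load 0.0000
10 10 source -0.0266

Γ_L=-1.000000, Γ_S=0.714286; launch V₁=1·25/175=0.142857
k=0 src: V=0.1429
k=1 load: inc=0.142857, refl=0.142857·-1.000000=-0.1429; V=0.000000+0.142857+-0.142857=0.0000
k=2 src: inc=-0.142857, refl=-0.142857·0.714286=-0.1020; V=0.142857+-0.142857+-0.102041=-0.1020
k=3 load: inc=-0.102041, refl=-0.102041·-1.000000=0.1020; V=0.000000+-0.102041+0.102041=0.0000
k=4 src: inc=0.102041, refl=0.102041·0.714286=0.0729; V=-0.102041+0.102041+0.072886=0.0729
k=5 load: inc=0.072886, refl=0.072886·-1.000000=-0.0729; V=0.000000+0.072886+-0.072886=0.0000
k=6 src: inc=-0.072886, refl=-0.072886·0.714286=-0.0521; V=0.072886+-0.072886+-0.052062=-0.0521
k=7 load: inc=-0.052062, refl=-0.052062·-1.000000=0.0521; V=0.000000+-0.052062+0.052062=0.0000
k=8 src: inc=0.052062, refl=0.052062·0.714286=0.0372; V=-0.052062+0.052062+0.037187=0.0372
k=9 load: inc=0.037187, refl=0.037187·-1.000000=-0.0372; V=0.000000+0.037187+-0.037187=0.0000
k=10 src: inc=-0.037187, refl=-0.037187·0.714286=-0.0266; V=0.037187+-0.037187+-0.026562=-0.0266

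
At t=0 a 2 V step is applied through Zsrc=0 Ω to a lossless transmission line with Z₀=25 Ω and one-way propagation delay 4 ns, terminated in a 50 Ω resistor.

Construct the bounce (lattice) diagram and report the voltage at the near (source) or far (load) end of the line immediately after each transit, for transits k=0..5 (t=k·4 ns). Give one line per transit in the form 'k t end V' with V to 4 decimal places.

Γ_L=0.333333, Γ_S=-1.000000; launch V₁=2·25/25=2.000000
k=0 src: V=2.0000
k=1 load: inc=2.000000, refl=2.000000·0.333333=0.6667; V=0.000000+2.000000+0.666667=2.6667
k=2 src: inc=0.666667, refl=0.666667·-1.000000=-0.6667; V=2.000000+0.666667+-0.666667=2.0000
k=3 load: inc=-0.666667, refl=-0.666667·0.333333=-0.2222; V=2.666667+-0.666667+-0.222222=1.7778
k=4 src: inc=-0.222222, refl=-0.222222·-1.000000=0.2222; V=2.000000+-0.222222+0.222222=2.0000
k=5 load: inc=0.222222, refl=0.222222·0.333333=0.0741; V=1.777778+0.222222+0.074074=2.0741

0 0 source 2.0000
1 4 load 2.6667
2 8 source 2.0000
3 12 load 1.7778
4 16 source 2.0000
5 20 load 2.0741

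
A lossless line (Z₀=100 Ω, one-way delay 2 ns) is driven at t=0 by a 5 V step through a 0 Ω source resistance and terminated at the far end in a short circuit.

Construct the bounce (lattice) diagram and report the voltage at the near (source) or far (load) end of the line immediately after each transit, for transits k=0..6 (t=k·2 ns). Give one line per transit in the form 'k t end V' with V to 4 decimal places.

Γ_L=-1.000000, Γ_S=-1.000000; launch V₁=5·100/100=5.000000
k=0 src: V=5.0000
k=1 load: inc=5.000000, refl=5.000000·-1.000000=-5.0000; V=0.000000+5.000000+-5.000000=0.0000
k=2 src: inc=-5.000000, refl=-5.000000·-1.000000=5.0000; V=5.000000+-5.000000+5.000000=5.0000
k=3 load: inc=5.000000, refl=5.000000·-1.000000=-5.0000; V=0.000000+5.000000+-5.000000=0.0000
k=4 src: inc=-5.000000, refl=-5.000000·-1.000000=5.0000; V=5.000000+-5.000000+5.000000=5.0000
k=5 load: inc=5.000000, refl=5.000000·-1.000000=-5.0000; V=0.000000+5.000000+-5.000000=0.0000
k=6 src: inc=-5.000000, refl=-5.000000·-1.000000=5.0000; V=5.000000+-5.000000+5.000000=5.0000

0 0 source 5.0000
1 2 load 0.0000
2 4 source 5.0000
3 6 load 0.0000
4 8 source 5.0000
5 10 load 0.0000
6 12 source 5.0000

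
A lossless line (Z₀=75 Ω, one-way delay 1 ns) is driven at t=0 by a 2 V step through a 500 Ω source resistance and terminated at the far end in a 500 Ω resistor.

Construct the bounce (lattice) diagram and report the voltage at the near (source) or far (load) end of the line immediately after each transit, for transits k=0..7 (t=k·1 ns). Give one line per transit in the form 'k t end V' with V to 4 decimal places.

0 0 source 0.2609
1 1 load 0.4537
2 2 source 0.5962
3 3 load 0.7015
4 4 source 0.7794
5 5 load 0.8369
6 6 source 0.8795
7 7 load 0.9109

Γ_L=0.739130, Γ_S=0.739130; launch V₁=2·75/575=0.260870
k=0 src: V=0.2609
k=1 load: inc=0.260870, refl=0.260870·0.739130=0.1928; V=0.000000+0.260870+0.192817=0.4537
k=2 src: inc=0.192817, refl=0.192817·0.739130=0.1425; V=0.260870+0.192817+0.142517=0.5962
k=3 load: inc=0.142517, refl=0.142517·0.739130=0.1053; V=0.453686+0.142517+0.105338=0.7015
k=4 src: inc=0.105338, refl=0.105338·0.739130=0.0779; V=0.596203+0.105338+0.077859=0.7794
k=5 load: inc=0.077859, refl=0.077859·0.739130=0.0575; V=0.701541+0.077859+0.057548=0.8369
k=6 src: inc=0.057548, refl=0.057548·0.739130=0.0425; V=0.779400+0.057548+0.042535=0.8795
k=7 load: inc=0.042535, refl=0.042535·0.739130=0.0314; V=0.836948+0.042535+0.031439=0.9109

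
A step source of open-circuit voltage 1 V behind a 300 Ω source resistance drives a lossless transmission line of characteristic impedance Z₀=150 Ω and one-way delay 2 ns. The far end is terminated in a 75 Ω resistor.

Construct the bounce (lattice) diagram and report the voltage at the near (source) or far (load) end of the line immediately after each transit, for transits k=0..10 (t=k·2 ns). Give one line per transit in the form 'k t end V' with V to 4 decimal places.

0 0 source 0.3333
1 2 load 0.2222
2 4 source 0.1852
3 6 load 0.1975
4 8 source 0.2016
5 10 load 0.2003
6 12 source 0.1998
7 14 load 0.2000
8 16 source 0.2000
9 18 load 0.2000
10 20 source 0.2000

Γ_L=-0.333333, Γ_S=0.333333; launch V₁=1·150/450=0.333333
k=0 src: V=0.3333
k=1 load: inc=0.333333, refl=0.333333·-0.333333=-0.1111; V=0.000000+0.333333+-0.111111=0.2222
k=2 src: inc=-0.111111, refl=-0.111111·0.333333=-0.0370; V=0.333333+-0.111111+-0.037037=0.1852
k=3 load: inc=-0.037037, refl=-0.037037·-0.333333=0.0123; V=0.222222+-0.037037+0.012346=0.1975
k=4 src: inc=0.012346, refl=0.012346·0.333333=0.0041; V=0.185185+0.012346+0.004115=0.2016
k=5 load: inc=0.004115, refl=0.004115·-0.333333=-0.0014; V=0.197531+0.004115+-0.001372=0.2003
k=6 src: inc=-0.001372, refl=-0.001372·0.333333=-0.0005; V=0.201646+-0.001372+-0.000457=0.1998
k=7 load: inc=-0.000457, refl=-0.000457·-0.333333=0.0002; V=0.200274+-0.000457+0.000152=0.2000
k=8 src: inc=0.000152, refl=0.000152·0.333333=0.0001; V=0.199817+0.000152+0.000051=0.2000
k=9 load: inc=0.000051, refl=0.000051·-0.333333=-0.0000; V=0.199970+0.000051+-0.000017=0.2000
k=10 src: inc=-0.000017, refl=-0.000017·0.333333=-0.0000; V=0.200020+-0.000017+-0.000006=0.2000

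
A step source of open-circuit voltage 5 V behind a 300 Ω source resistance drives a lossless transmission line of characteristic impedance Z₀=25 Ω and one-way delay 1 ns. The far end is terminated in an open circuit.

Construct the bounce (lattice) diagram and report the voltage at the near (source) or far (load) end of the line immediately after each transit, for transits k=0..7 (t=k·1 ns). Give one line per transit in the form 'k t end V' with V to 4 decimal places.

0 0 source 0.3846
1 1 load 0.7692
2 2 source 1.0947
3 3 load 1.4201
4 4 source 1.6955
5 5 load 1.9709
6 6 source 2.2039
7 7 load 2.4369

Γ_L=1.000000, Γ_S=0.846154; launch V₁=5·25/325=0.384615
k=0 src: V=0.3846
k=1 load: inc=0.384615, refl=0.384615·1.000000=0.3846; V=0.000000+0.384615+0.384615=0.7692
k=2 src: inc=0.384615, refl=0.384615·0.846154=0.3254; V=0.384615+0.384615+0.325444=1.0947
k=3 load: inc=0.325444, refl=0.325444·1.000000=0.3254; V=0.769231+0.325444+0.325444=1.4201
k=4 src: inc=0.325444, refl=0.325444·0.846154=0.2754; V=1.094675+0.325444+0.275376=1.6955
k=5 load: inc=0.275376, refl=0.275376·1.000000=0.2754; V=1.420118+0.275376+0.275376=1.9709
k=6 src: inc=0.275376, refl=0.275376·0.846154=0.2330; V=1.695494+0.275376+0.233010=2.2039
k=7 load: inc=0.233010, refl=0.233010·1.000000=0.2330; V=1.970869+0.233010+0.233010=2.4369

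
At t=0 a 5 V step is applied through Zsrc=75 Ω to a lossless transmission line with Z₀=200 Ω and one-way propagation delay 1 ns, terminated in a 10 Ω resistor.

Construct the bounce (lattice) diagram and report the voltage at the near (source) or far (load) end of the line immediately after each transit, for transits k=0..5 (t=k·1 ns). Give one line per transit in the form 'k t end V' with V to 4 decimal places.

0 0 source 3.6364
1 1 load 0.3463
2 2 source 1.8418
3 3 load 0.4887
4 4 source 1.1038
5 5 load 0.5473

Γ_L=-0.904762, Γ_S=-0.454545; launch V₁=5·200/275=3.636364
k=0 src: V=3.6364
k=1 load: inc=3.636364, refl=3.636364·-0.904762=-3.2900; V=0.000000+3.636364+-3.290043=0.3463
k=2 src: inc=-3.290043, refl=-3.290043·-0.454545=1.4955; V=3.636364+-3.290043+1.495474=1.8418
k=3 load: inc=1.495474, refl=1.495474·-0.904762=-1.3530; V=0.346320+1.495474+-1.353048=0.4887
k=4 src: inc=-1.353048, refl=-1.353048·-0.454545=0.6150; V=1.841795+-1.353048+0.615022=1.1038
k=5 load: inc=0.615022, refl=0.615022·-0.904762=-0.5564; V=0.488746+0.615022+-0.556448=0.5473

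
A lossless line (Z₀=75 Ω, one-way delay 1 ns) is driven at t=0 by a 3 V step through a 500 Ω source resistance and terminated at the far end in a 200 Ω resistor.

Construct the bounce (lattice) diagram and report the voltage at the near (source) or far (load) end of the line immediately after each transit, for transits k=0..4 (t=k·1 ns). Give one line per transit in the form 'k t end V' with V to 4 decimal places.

0 0 source 0.3913
1 1 load 0.5692
2 2 source 0.7006
3 3 load 0.7604
4 4 source 0.8046

Γ_L=0.454545, Γ_S=0.739130; launch V₁=3·75/575=0.391304
k=0 src: V=0.3913
k=1 load: inc=0.391304, refl=0.391304·0.454545=0.1779; V=0.000000+0.391304+0.177866=0.5692
k=2 src: inc=0.177866, refl=0.177866·0.739130=0.1315; V=0.391304+0.177866+0.131466=0.7006
k=3 load: inc=0.131466, refl=0.131466·0.454545=0.0598; V=0.569170+0.131466+0.059757=0.7604
k=4 src: inc=0.059757, refl=0.059757·0.739130=0.0442; V=0.700636+0.059757+0.044168=0.8046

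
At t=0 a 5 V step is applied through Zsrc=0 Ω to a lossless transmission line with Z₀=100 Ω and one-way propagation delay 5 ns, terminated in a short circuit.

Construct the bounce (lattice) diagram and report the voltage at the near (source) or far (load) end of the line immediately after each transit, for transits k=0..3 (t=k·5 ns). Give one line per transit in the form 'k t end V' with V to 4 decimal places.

Γ_L=-1.000000, Γ_S=-1.000000; launch V₁=5·100/100=5.000000
k=0 src: V=5.0000
k=1 load: inc=5.000000, refl=5.000000·-1.000000=-5.0000; V=0.000000+5.000000+-5.000000=0.0000
k=2 src: inc=-5.000000, refl=-5.000000·-1.000000=5.0000; V=5.000000+-5.000000+5.000000=5.0000
k=3 load: inc=5.000000, refl=5.000000·-1.000000=-5.0000; V=0.000000+5.000000+-5.000000=0.0000

0 0 source 5.0000
1 5 load 0.0000
2 10 source 5.0000
3 15 load 0.0000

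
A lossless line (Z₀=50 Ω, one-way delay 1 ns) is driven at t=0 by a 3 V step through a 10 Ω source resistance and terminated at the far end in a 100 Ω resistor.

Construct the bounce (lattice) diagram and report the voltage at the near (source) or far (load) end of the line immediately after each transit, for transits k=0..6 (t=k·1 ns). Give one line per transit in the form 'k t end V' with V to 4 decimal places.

Γ_L=0.333333, Γ_S=-0.666667; launch V₁=3·50/60=2.500000
k=0 src: V=2.5000
k=1 load: inc=2.500000, refl=2.500000·0.333333=0.8333; V=0.000000+2.500000+0.833333=3.3333
k=2 src: inc=0.833333, refl=0.833333·-0.666667=-0.5556; V=2.500000+0.833333+-0.555556=2.7778
k=3 load: inc=-0.555556, refl=-0.555556·0.333333=-0.1852; V=3.333333+-0.555556+-0.185185=2.5926
k=4 src: inc=-0.185185, refl=-0.185185·-0.666667=0.1235; V=2.777778+-0.185185+0.123457=2.7160
k=5 load: inc=0.123457, refl=0.123457·0.333333=0.0412; V=2.592593+0.123457+0.041152=2.7572
k=6 src: inc=0.041152, refl=0.041152·-0.666667=-0.0274; V=2.716049+0.041152+-0.027435=2.7298

0 0 source 2.5000
1 1 load 3.3333
2 2 source 2.7778
3 3 load 2.5926
4 4 source 2.7160
5 5 load 2.7572
6 6 source 2.7298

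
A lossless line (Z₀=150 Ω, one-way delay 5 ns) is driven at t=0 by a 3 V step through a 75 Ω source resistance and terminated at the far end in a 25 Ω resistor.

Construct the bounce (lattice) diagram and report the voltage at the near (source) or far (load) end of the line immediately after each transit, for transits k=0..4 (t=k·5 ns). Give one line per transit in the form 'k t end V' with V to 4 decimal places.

Γ_L=-0.714286, Γ_S=-0.333333; launch V₁=3·150/225=2.000000
k=0 src: V=2.0000
k=1 load: inc=2.000000, refl=2.000000·-0.714286=-1.4286; V=0.000000+2.000000+-1.428571=0.5714
k=2 src: inc=-1.428571, refl=-1.428571·-0.333333=0.4762; V=2.000000+-1.428571+0.476190=1.0476
k=3 load: inc=0.476190, refl=0.476190·-0.714286=-0.3401; V=0.571429+0.476190+-0.340136=0.7075
k=4 src: inc=-0.340136, refl=-0.340136·-0.333333=0.1134; V=1.047619+-0.340136+0.113379=0.8209

0 0 source 2.0000
1 5 load 0.5714
2 10 source 1.0476
3 15 load 0.7075
4 20 source 0.8209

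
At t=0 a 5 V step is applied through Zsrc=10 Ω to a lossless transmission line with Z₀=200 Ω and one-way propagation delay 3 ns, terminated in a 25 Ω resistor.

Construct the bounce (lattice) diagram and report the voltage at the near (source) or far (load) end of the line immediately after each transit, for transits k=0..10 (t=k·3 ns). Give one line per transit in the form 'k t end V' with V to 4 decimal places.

0 0 source 4.7619
1 3 load 1.0582
2 6 source 4.4092
3 9 load 1.8029
4 12 source 4.1610
5 15 load 2.3269
6 18 source 3.9863
7 21 load 2.6956
8 24 source 3.8634
9 27 load 2.9551
10 30 source 3.7769

Γ_L=-0.777778, Γ_S=-0.904762; launch V₁=5·200/210=4.761905
k=0 src: V=4.7619
k=1 load: inc=4.761905, refl=4.761905·-0.777778=-3.7037; V=0.000000+4.761905+-3.703704=1.0582
k=2 src: inc=-3.703704, refl=-3.703704·-0.904762=3.3510; V=4.761905+-3.703704+3.350970=4.4092
k=3 load: inc=3.350970, refl=3.350970·-0.777778=-2.6063; V=1.058201+3.350970+-2.606310=1.8029
k=4 src: inc=-2.606310, refl=-2.606310·-0.904762=2.3581; V=4.409171+-2.606310+2.358090=4.1610
k=5 load: inc=2.358090, refl=2.358090·-0.777778=-1.8341; V=1.802861+2.358090+-1.834070=2.3269
k=6 src: inc=-1.834070, refl=-1.834070·-0.904762=1.6594; V=4.160951+-1.834070+1.659397=3.9863
k=7 load: inc=1.659397, refl=1.659397·-0.777778=-1.2906; V=2.326881+1.659397+-1.290642=2.6956
k=8 src: inc=-1.290642, refl=-1.290642·-0.904762=1.1677; V=3.986278+-1.290642+1.167724=3.8634
k=9 load: inc=1.167724, refl=1.167724·-0.777778=-0.9082; V=2.695636+1.167724+-0.908229=2.9551
k=10 src: inc=-0.908229, refl=-0.908229·-0.904762=0.8217; V=3.863359+-0.908229+0.821731=3.7769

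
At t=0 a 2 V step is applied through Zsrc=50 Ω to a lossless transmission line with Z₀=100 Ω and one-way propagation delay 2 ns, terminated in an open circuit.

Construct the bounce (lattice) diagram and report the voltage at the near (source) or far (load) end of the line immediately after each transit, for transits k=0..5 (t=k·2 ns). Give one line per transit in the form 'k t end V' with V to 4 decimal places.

Γ_L=1.000000, Γ_S=-0.333333; launch V₁=2·100/150=1.333333
k=0 src: V=1.3333
k=1 load: inc=1.333333, refl=1.333333·1.000000=1.3333; V=0.000000+1.333333+1.333333=2.6667
k=2 src: inc=1.333333, refl=1.333333·-0.333333=-0.4444; V=1.333333+1.333333+-0.444444=2.2222
k=3 load: inc=-0.444444, refl=-0.444444·1.000000=-0.4444; V=2.666667+-0.444444+-0.444444=1.7778
k=4 src: inc=-0.444444, refl=-0.444444·-0.333333=0.1481; V=2.222222+-0.444444+0.148148=1.9259
k=5 load: inc=0.148148, refl=0.148148·1.000000=0.1481; V=1.777778+0.148148+0.148148=2.0741

0 0 source 1.3333
1 2 load 2.6667
2 4 source 2.2222
3 6 load 1.7778
4 8 source 1.9259
5 10 load 2.0741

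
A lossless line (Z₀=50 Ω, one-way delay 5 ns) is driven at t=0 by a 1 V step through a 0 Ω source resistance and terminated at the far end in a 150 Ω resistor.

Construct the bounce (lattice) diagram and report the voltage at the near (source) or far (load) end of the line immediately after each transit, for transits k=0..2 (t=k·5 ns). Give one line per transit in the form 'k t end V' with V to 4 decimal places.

Γ_L=0.500000, Γ_S=-1.000000; launch V₁=1·50/50=1.000000
k=0 src: V=1.0000
k=1 load: inc=1.000000, refl=1.000000·0.500000=0.5000; V=0.000000+1.000000+0.500000=1.5000
k=2 src: inc=0.500000, refl=0.500000·-1.000000=-0.5000; V=1.000000+0.500000+-0.500000=1.0000

0 0 source 1.0000
1 5 load 1.5000
2 10 source 1.0000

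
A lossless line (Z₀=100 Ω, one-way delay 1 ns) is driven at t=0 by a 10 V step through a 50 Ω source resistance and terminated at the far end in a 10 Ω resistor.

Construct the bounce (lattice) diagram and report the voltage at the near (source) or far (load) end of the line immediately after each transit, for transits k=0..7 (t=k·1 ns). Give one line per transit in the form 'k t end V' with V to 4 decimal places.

0 0 source 6.6667
1 1 load 1.2121
2 2 source 3.0303
3 3 load 1.5427
4 4 source 2.0386
5 5 load 1.6329
6 6 source 1.7681
7 7 load 1.6574

Γ_L=-0.818182, Γ_S=-0.333333; launch V₁=10·100/150=6.666667
k=0 src: V=6.6667
k=1 load: inc=6.666667, refl=6.666667·-0.818182=-5.4545; V=0.000000+6.666667+-5.454545=1.2121
k=2 src: inc=-5.454545, refl=-5.454545·-0.333333=1.8182; V=6.666667+-5.454545+1.818182=3.0303
k=3 load: inc=1.818182, refl=1.818182·-0.818182=-1.4876; V=1.212121+1.818182+-1.487603=1.5427
k=4 src: inc=-1.487603, refl=-1.487603·-0.333333=0.4959; V=3.030303+-1.487603+0.495868=2.0386
k=5 load: inc=0.495868, refl=0.495868·-0.818182=-0.4057; V=1.542700+0.495868+-0.405710=1.6329
k=6 src: inc=-0.405710, refl=-0.405710·-0.333333=0.1352; V=2.038567+-0.405710+0.135237=1.7681
k=7 load: inc=0.135237, refl=0.135237·-0.818182=-0.1106; V=1.632858+0.135237+-0.110648=1.6574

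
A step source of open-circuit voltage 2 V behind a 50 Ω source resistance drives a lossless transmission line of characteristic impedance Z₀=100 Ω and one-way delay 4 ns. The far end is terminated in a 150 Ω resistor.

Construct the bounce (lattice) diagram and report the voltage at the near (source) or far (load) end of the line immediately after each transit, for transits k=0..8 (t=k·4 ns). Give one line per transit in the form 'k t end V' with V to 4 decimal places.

0 0 source 1.3333
1 4 load 1.6000
2 8 source 1.5111
3 12 load 1.4933
4 16 source 1.4993
5 20 load 1.5004
6 24 source 1.5000
7 28 load 1.5000
8 32 source 1.5000

Γ_L=0.200000, Γ_S=-0.333333; launch V₁=2·100/150=1.333333
k=0 src: V=1.3333
k=1 load: inc=1.333333, refl=1.333333·0.200000=0.2667; V=0.000000+1.333333+0.266667=1.6000
k=2 src: inc=0.266667, refl=0.266667·-0.333333=-0.0889; V=1.333333+0.266667+-0.088889=1.5111
k=3 load: inc=-0.088889, refl=-0.088889·0.200000=-0.0178; V=1.600000+-0.088889+-0.017778=1.4933
k=4 src: inc=-0.017778, refl=-0.017778·-0.333333=0.0059; V=1.511111+-0.017778+0.005926=1.4993
k=5 load: inc=0.005926, refl=0.005926·0.200000=0.0012; V=1.493333+0.005926+0.001185=1.5004
k=6 src: inc=0.001185, refl=0.001185·-0.333333=-0.0004; V=1.499259+0.001185+-0.000395=1.5000
k=7 load: inc=-0.000395, refl=-0.000395·0.200000=-0.0001; V=1.500444+-0.000395+-0.000079=1.5000
k=8 src: inc=-0.000079, refl=-0.000079·-0.333333=0.0000; V=1.500049+-0.000079+0.000026=1.5000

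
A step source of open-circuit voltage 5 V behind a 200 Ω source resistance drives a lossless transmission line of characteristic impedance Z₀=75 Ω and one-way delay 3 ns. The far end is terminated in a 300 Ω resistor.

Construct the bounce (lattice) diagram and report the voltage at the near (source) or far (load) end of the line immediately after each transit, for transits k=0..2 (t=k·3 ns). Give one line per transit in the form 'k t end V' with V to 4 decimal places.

0 0 source 1.3636
1 3 load 2.1818
2 6 source 2.5537

Γ_L=0.600000, Γ_S=0.454545; launch V₁=5·75/275=1.363636
k=0 src: V=1.3636
k=1 load: inc=1.363636, refl=1.363636·0.600000=0.8182; V=0.000000+1.363636+0.818182=2.1818
k=2 src: inc=0.818182, refl=0.818182·0.454545=0.3719; V=1.363636+0.818182+0.371901=2.5537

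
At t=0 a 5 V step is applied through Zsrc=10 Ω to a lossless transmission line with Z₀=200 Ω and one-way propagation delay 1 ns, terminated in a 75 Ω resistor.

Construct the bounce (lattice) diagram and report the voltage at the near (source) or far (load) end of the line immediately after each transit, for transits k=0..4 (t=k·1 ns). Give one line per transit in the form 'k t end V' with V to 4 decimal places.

Γ_L=-0.454545, Γ_S=-0.904762; launch V₁=5·200/210=4.761905
k=0 src: V=4.7619
k=1 load: inc=4.761905, refl=4.761905·-0.454545=-2.1645; V=0.000000+4.761905+-2.164502=2.5974
k=2 src: inc=-2.164502, refl=-2.164502·-0.904762=1.9584; V=4.761905+-2.164502+1.958359=4.5558
k=3 load: inc=1.958359, refl=1.958359·-0.454545=-0.8902; V=2.597403+1.958359+-0.890163=3.6656
k=4 src: inc=-0.890163, refl=-0.890163·-0.904762=0.8054; V=4.555762+-0.890163+0.805386=4.4710

0 0 source 4.7619
1 1 load 2.5974
2 2 source 4.5558
3 3 load 3.6656
4 4 source 4.4710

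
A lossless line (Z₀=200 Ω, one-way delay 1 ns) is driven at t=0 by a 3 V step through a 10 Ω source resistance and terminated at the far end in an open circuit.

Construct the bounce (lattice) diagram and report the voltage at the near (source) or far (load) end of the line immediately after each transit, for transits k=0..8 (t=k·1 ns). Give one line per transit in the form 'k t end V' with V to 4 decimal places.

Γ_L=1.000000, Γ_S=-0.904762; launch V₁=3·200/210=2.857143
k=0 src: V=2.8571
k=1 load: inc=2.857143, refl=2.857143·1.000000=2.8571; V=0.000000+2.857143+2.857143=5.7143
k=2 src: inc=2.857143, refl=2.857143·-0.904762=-2.5850; V=2.857143+2.857143+-2.585034=3.1293
k=3 load: inc=-2.585034, refl=-2.585034·1.000000=-2.5850; V=5.714286+-2.585034+-2.585034=0.5442
k=4 src: inc=-2.585034, refl=-2.585034·-0.904762=2.3388; V=3.129252+-2.585034+2.338840=2.8831
k=5 load: inc=2.338840, refl=2.338840·1.000000=2.3388; V=0.544218+2.338840+2.338840=5.2219
k=6 src: inc=2.338840, refl=2.338840·-0.904762=-2.1161; V=2.883058+2.338840+-2.116094=3.1058
k=7 load: inc=-2.116094, refl=-2.116094·1.000000=-2.1161; V=5.221898+-2.116094+-2.116094=0.9897
k=8 src: inc=-2.116094, refl=-2.116094·-0.904762=1.9146; V=3.105805+-2.116094+1.914561=2.9043

0 0 source 2.8571
1 1 load 5.7143
2 2 source 3.1293
3 3 load 0.5442
4 4 source 2.8831
5 5 load 5.2219
6 6 source 3.1058
7 7 load 0.9897
8 8 source 2.9043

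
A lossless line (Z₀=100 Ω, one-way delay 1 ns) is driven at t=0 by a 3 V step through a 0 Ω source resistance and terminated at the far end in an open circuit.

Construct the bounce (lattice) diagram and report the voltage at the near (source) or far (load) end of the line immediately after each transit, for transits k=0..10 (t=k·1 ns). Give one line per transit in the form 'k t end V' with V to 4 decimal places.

Γ_L=1.000000, Γ_S=-1.000000; launch V₁=3·100/100=3.000000
k=0 src: V=3.0000
k=1 load: inc=3.000000, refl=3.000000·1.000000=3.0000; V=0.000000+3.000000+3.000000=6.0000
k=2 src: inc=3.000000, refl=3.000000·-1.000000=-3.0000; V=3.000000+3.000000+-3.000000=3.0000
k=3 load: inc=-3.000000, refl=-3.000000·1.000000=-3.0000; V=6.000000+-3.000000+-3.000000=0.0000
k=4 src: inc=-3.000000, refl=-3.000000·-1.000000=3.0000; V=3.000000+-3.000000+3.000000=3.0000
k=5 load: inc=3.000000, refl=3.000000·1.000000=3.0000; V=0.000000+3.000000+3.000000=6.0000
k=6 src: inc=3.000000, refl=3.000000·-1.000000=-3.0000; V=3.000000+3.000000+-3.000000=3.0000
k=7 load: inc=-3.000000, refl=-3.000000·1.000000=-3.0000; V=6.000000+-3.000000+-3.000000=0.0000
k=8 src: inc=-3.000000, refl=-3.000000·-1.000000=3.0000; V=3.000000+-3.000000+3.000000=3.0000
k=9 load: inc=3.000000, refl=3.000000·1.000000=3.0000; V=0.000000+3.000000+3.000000=6.0000
k=10 src: inc=3.000000, refl=3.000000·-1.000000=-3.0000; V=3.000000+3.000000+-3.000000=3.0000

0 0 source 3.0000
1 1 load 6.0000
2 2 source 3.0000
3 3 load 0.0000
4 4 source 3.0000
5 5 load 6.0000
6 6 source 3.0000
7 7 load 0.0000
8 8 source 3.0000
9 9 load 6.0000
10 10 source 3.0000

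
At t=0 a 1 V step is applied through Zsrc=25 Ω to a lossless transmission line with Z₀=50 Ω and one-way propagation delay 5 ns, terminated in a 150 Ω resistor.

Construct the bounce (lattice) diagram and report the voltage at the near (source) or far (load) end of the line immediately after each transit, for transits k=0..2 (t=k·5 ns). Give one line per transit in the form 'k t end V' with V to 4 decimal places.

0 0 source 0.6667
1 5 load 1.0000
2 10 source 0.8889

Γ_L=0.500000, Γ_S=-0.333333; launch V₁=1·50/75=0.666667
k=0 src: V=0.6667
k=1 load: inc=0.666667, refl=0.666667·0.500000=0.3333; V=0.000000+0.666667+0.333333=1.0000
k=2 src: inc=0.333333, refl=0.333333·-0.333333=-0.1111; V=0.666667+0.333333+-0.111111=0.8889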